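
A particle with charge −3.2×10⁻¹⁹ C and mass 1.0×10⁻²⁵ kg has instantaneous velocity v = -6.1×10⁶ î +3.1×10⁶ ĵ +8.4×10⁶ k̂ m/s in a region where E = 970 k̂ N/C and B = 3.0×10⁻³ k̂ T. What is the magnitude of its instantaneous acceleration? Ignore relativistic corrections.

|a| ≈ 6.58×10¹⁰ m/s²

v×B = (9300, 1.83×10⁴, 0) N/C.
E + v×B = (9300, 1.83×10⁴, 970) N/C.
F = q(E + v×B) = (−3.2×10⁻¹⁹ C)·(9300, 1.83×10⁴, 970) = (-2.98×10⁻¹⁵, -5.86×10⁻¹⁵, -3.10×10⁻¹⁶) N.
|a| = |F|/m = 6.576×10⁻¹⁵/1.0×10⁻²⁵ ≈ 6.58×10¹⁰ m/s².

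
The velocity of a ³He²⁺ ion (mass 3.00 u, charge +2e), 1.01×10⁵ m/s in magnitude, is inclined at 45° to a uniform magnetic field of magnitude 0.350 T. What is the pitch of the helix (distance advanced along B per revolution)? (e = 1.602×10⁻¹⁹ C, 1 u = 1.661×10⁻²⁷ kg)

v∥ = v cosθ = 1.01×10⁵·cos45° ≈ 7.142×10⁴ m/s.
T = 2πm/(|q|B) = 2π(4.983×10⁻²⁷)/((3.204×10⁻¹⁹)(0.350)) ≈ 2.792×10⁻⁷ s.
pitch = v∥ T = (7.142×10⁴)(2.792×10⁻⁷) ≈ 0.0199 m.

p ≈ 0.0199 m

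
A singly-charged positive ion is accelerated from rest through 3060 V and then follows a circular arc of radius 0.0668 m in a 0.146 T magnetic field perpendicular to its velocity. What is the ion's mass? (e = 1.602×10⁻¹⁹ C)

m ≈ 2.49×10⁻²⁷ kg

Combine |q|V = ½mv² and r = mv/(|q|B): eliminate v to get m = qB²r²/(2V).
m = (1.602×10⁻¹⁹)(0.146)²(0.0668)²/(2·3060) ≈ 2.49×10⁻²⁷ kg.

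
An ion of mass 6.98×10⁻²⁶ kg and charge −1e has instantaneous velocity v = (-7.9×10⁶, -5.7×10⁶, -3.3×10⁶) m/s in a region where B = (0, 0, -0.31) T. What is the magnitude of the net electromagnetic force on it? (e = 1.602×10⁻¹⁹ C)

|F| ≈ 4.84×10⁻¹³ N

v×B = (1.77×10⁶, -2.45×10⁶, 0) N/C.
F = q v×B = (−1.602×10⁻¹⁹ C)·(1.77×10⁶, -2.45×10⁶, 0) = (-2.83×10⁻¹³, 3.92×10⁻¹³, 0) N.
|F| = 4.84×10⁻¹³ N.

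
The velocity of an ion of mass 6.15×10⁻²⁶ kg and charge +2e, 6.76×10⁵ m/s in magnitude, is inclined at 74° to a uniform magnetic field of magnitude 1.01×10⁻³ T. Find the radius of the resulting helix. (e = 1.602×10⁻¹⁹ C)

r ≈ 123 m

v⊥ = v sinθ = 6.76×10⁵·sin74° ≈ 6.498×10⁵ m/s.
r = m v⊥/(|q|B) = (6.15×10⁻²⁶)(6.498×10⁵)/((3.204×10⁻¹⁹)(1.01×10⁻³)) ≈ 123 m.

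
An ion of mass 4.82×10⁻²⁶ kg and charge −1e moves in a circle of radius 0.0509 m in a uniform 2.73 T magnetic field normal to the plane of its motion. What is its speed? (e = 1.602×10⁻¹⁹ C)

From |q|vB = mv²/r, v = |q|Br/m.
v = (1.602×10⁻¹⁹)(2.73)(0.0509)/4.82×10⁻²⁶ ≈ 4.62×10⁵ m/s.

v ≈ 4.62×10⁵ m/s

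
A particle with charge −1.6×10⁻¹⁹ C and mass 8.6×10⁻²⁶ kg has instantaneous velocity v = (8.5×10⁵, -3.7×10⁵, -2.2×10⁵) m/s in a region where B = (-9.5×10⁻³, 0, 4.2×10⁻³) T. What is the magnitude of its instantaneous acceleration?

v×B = (-1550, -1480, -3520) N/C.
F = q v×B = (−1.6×10⁻¹⁹ C)·(-1550, -1480, -3520) = (2.49×10⁻¹⁶, 2.37×10⁻¹⁶, 5.62×10⁻¹⁶) N.
|a| = |F|/m = 6.589×10⁻¹⁶/8.6×10⁻²⁶ ≈ 7.66×10⁹ m/s².

|a| ≈ 7.66×10⁹ m/s²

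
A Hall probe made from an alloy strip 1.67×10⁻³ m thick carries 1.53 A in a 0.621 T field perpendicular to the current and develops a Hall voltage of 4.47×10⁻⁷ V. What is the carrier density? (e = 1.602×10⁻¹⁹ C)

n ≈ 7.95×10²⁷ m⁻³

From V_H = IB/(n e t), n = IB/(V_H e t).
n = (1.53)(0.621)/((4.47×10⁻⁷)(1.602×10⁻¹⁹)(1.67×10⁻³)) ≈ 7.95×10²⁷ m⁻³.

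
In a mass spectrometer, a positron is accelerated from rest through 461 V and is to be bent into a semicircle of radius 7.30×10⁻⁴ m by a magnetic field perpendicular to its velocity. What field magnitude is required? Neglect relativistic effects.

v = √(2|q|V/m) = √(2·1.602×10⁻¹⁹·461/9.109×10⁻³¹) ≈ 1.273×10⁷ m/s.
B = mv/(|q|r) = (9.109×10⁻³¹)(1.273×10⁷)/((1.602×10⁻¹⁹)(7.30×10⁻⁴)) ≈ 0.0992 T.

B ≈ 0.0992 T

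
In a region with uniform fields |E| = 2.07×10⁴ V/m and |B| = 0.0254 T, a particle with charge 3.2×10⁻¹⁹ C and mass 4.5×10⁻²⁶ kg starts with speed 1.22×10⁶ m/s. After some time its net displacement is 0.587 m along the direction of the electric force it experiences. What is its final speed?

v_f ≈ 1.29×10⁶ m/s

B does no work; ΔKE = |q|E d.
½mv_f² = ½mv₀² + |q|Ed = ½(4.5×10⁻²⁶)(1.22×10⁶)² + (3.2×10⁻¹⁹)(2.07×10⁴)(0.587) ≈ 3.349×10⁻¹⁴ J + 3.888×10⁻¹⁵ J ≈ 3.738×10⁻¹⁴ J.
v_f = √(2·3.738×10⁻¹⁴/4.5×10⁻²⁶) ≈ 1.29×10⁶ m/s.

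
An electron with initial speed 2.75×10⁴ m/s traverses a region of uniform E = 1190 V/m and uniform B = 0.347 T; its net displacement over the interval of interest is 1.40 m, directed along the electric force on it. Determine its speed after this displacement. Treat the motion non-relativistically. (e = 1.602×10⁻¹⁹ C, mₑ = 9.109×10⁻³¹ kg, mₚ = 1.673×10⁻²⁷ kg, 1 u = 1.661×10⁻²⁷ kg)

v_f ≈ 2.42×10⁷ m/s

B does no work; ΔKE = |q|E d.
½mv_f² = ½mv₀² + |q|Ed = ½(9.109×10⁻³¹)(2.75×10⁴)² + (1.602×10⁻¹⁹)(1190)(1.40) ≈ 3.444×10⁻²² J + 2.669×10⁻¹⁶ J ≈ 2.669×10⁻¹⁶ J.
v_f = √(2·2.669×10⁻¹⁶/9.109×10⁻³¹) ≈ 2.42×10⁷ m/s.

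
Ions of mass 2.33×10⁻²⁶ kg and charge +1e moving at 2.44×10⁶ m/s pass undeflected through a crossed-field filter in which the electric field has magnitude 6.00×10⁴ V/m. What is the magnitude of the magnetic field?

Balance of forces in the selector: qE = qvB ⇒ B = E/v.
B = 6.00×10⁴/2.44×10⁶ = 0.0246 T.

B = 0.0246 T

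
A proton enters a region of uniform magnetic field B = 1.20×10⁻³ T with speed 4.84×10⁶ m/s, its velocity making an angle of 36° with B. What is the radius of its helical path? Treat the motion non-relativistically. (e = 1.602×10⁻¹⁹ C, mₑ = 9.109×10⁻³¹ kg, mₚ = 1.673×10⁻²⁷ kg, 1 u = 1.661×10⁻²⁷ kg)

r ≈ 24.8 m

v⊥ = v sinθ = 4.84×10⁶·sin36° ≈ 2.845×10⁶ m/s.
r = m v⊥/(|q|B) = (1.673×10⁻²⁷)(2.845×10⁶)/((1.602×10⁻¹⁹)(1.20×10⁻³)) ≈ 24.8 m.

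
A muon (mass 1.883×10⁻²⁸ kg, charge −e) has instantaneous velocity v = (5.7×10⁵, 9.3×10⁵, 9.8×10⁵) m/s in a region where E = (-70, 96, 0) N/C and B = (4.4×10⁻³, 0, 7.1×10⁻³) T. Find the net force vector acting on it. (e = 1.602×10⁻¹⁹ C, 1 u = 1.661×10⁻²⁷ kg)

F ≈ (-1.05×10⁻¹⁵, -5.78×10⁻¹⁷, 6.56×10⁻¹⁶) N

v×B = (6600, 265, -4090) N/C.
E + v×B = (6530, 361, -4090) N/C.
F = q(E + v×B) = (−1.602×10⁻¹⁹ C)·(6530, 361, -4090) = (-1.05×10⁻¹⁵, -5.78×10⁻¹⁷, 6.56×10⁻¹⁶) N.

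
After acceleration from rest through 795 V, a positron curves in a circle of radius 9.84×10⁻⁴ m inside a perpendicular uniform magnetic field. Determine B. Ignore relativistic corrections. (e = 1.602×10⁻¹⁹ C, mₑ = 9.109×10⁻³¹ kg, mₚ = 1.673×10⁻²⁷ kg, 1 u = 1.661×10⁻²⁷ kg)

B ≈ 0.0966 T

v = √(2|q|V/m) = √(2·1.602×10⁻¹⁹·795/9.109×10⁻³¹) ≈ 1.672×10⁷ m/s.
B = mv/(|q|r) = (9.109×10⁻³¹)(1.672×10⁷)/((1.602×10⁻¹⁹)(9.84×10⁻⁴)) ≈ 0.0966 T.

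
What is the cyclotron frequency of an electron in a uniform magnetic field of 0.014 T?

f ≈ 3.9×10⁸ Hz

f = |q|B/(2πm).
f = (1.602×10⁻¹⁹)(0.014)/(2π·9.109×10⁻³¹) ≈ 3.9×10⁸ Hz.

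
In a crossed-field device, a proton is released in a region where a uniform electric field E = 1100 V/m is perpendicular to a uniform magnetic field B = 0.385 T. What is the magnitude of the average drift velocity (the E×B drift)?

v_d ≈ 2860 m/s

The steady drift has the magnetic force balancing the electric force, so v_d = E/B.
v_d = 1100/0.385 = 2860 m/s.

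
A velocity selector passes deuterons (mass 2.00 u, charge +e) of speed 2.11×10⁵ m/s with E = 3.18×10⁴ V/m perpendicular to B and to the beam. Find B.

B = 0.151 T

Balance of forces in the selector: qE = qvB ⇒ B = E/v.
B = 3.18×10⁴/2.11×10⁵ = 0.151 T.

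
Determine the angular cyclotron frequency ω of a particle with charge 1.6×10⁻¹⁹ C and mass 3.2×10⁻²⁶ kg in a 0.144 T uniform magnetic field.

ω = |q|B/m.
ω = (1.6×10⁻¹⁹)(0.144)/3.2×10⁻²⁶ ≈ 7.20×10⁵ rad/s.

ω ≈ 7.20×10⁵ rad/s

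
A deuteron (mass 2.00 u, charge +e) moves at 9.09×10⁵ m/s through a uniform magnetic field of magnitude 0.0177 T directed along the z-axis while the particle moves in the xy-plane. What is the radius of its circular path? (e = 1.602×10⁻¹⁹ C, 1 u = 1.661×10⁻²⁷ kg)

r ≈ 1.06 m

The magnetic force provides the centripetal force: |q|vB = mv²/r.
r = mv/(|q|B) = (3.322×10⁻²⁷)(9.09×10⁵)/((1.602×10⁻¹⁹)(0.0177)) ≈ 1.06 m.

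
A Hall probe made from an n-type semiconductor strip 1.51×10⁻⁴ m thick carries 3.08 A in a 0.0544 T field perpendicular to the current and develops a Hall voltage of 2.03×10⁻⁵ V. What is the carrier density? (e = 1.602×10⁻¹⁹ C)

n ≈ 3.41×10²⁶ m⁻³

From V_H = IB/(n e t), n = IB/(V_H e t).
n = (3.08)(0.0544)/((2.03×10⁻⁵)(1.602×10⁻¹⁹)(1.51×10⁻⁴)) ≈ 3.41×10²⁶ m⁻³.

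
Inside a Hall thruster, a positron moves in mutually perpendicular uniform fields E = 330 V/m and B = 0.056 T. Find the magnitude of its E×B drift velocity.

v_d ≈ 5900 m/s

The steady drift has the magnetic force balancing the electric force, so v_d = E/B.
v_d = 330/0.056 = 5900 m/s.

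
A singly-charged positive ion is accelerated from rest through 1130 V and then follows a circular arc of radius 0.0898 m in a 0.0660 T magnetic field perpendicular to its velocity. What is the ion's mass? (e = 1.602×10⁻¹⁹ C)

m ≈ 2.49×10⁻²⁷ kg

Combine |q|V = ½mv² and r = mv/(|q|B): eliminate v to get m = qB²r²/(2V).
m = (1.602×10⁻¹⁹)(0.0660)²(0.0898)²/(2·1130) ≈ 2.49×10⁻²⁷ kg.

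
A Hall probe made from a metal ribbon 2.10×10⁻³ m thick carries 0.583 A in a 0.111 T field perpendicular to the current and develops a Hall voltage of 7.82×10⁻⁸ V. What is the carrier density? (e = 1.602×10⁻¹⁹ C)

n ≈ 2.46×10²⁷ m⁻³

From V_H = IB/(n e t), n = IB/(V_H e t).
n = (0.583)(0.111)/((7.82×10⁻⁸)(1.602×10⁻¹⁹)(2.10×10⁻³)) ≈ 2.46×10²⁷ m⁻³.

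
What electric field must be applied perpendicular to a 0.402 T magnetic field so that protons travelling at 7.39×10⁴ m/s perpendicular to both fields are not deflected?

For straight-line motion qE = qvB, so E = vB.
E = 7.39×10⁴ × 0.402 = 2.97×10⁴ V/m.

E = 2.97×10⁴ V/m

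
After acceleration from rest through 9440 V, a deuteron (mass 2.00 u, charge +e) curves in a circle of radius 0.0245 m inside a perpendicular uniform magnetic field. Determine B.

B ≈ 0.808 T

v = √(2|q|V/m) = √(2·1.602×10⁻¹⁹·9440/3.322×10⁻²⁷) ≈ 9.542×10⁵ m/s.
B = mv/(|q|r) = (3.322×10⁻²⁷)(9.542×10⁵)/((1.602×10⁻¹⁹)(0.0245)) ≈ 0.808 T.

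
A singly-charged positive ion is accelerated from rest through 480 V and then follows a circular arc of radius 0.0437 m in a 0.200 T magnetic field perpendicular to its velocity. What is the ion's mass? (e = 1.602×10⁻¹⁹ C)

Combine |q|V = ½mv² and r = mv/(|q|B): eliminate v to get m = qB²r²/(2V).
m = (1.602×10⁻¹⁹)(0.200)²(0.0437)²/(2·480) ≈ 1.27×10⁻²⁶ kg.

m ≈ 1.27×10⁻²⁶ kg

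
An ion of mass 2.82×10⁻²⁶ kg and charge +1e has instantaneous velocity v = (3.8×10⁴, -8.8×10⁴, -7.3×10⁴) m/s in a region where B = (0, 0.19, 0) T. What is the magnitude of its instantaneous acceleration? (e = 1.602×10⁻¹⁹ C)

|a| ≈ 8.88×10¹⁰ m/s²

v×B = (1.39×10⁴, 0, 7220) N/C.
F = q v×B = (1.602×10⁻¹⁹ C)·(1.39×10⁴, 0, 7220) = (2.22×10⁻¹⁵, 0, 1.16×10⁻¹⁵) N.
|a| = |F|/m = 2.505×10⁻¹⁵/2.82×10⁻²⁶ ≈ 8.88×10¹⁰ m/s².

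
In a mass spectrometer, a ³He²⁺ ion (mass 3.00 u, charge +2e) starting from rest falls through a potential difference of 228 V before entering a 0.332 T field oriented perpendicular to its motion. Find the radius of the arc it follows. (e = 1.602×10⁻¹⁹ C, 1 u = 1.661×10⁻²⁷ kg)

Acceleration: |q|V = ½mv² ⇒ v = √(2|q|V/m) = √(2·3.204×10⁻¹⁹·228/4.983×10⁻²⁷) ≈ 1.712×10⁵ m/s.
In the field: r = mv/(|q|B) = (4.983×10⁻²⁷)(1.712×10⁵)/((3.204×10⁻¹⁹)(0.332)) ≈ 8.02×10⁻³ m.

r ≈ 8.02×10⁻³ m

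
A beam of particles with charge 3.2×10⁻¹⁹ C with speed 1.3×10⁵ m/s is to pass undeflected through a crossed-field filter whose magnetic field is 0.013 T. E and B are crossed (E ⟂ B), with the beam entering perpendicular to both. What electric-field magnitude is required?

E = 1700 V/m

For straight-line motion qE = qvB, so E = vB.
E = 1.3×10⁵ × 0.013 = 1700 V/m.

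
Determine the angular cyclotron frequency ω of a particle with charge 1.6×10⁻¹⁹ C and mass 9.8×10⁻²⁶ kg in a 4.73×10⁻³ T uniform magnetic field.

ω = |q|B/m.
ω = (1.6×10⁻¹⁹)(4.73×10⁻³)/9.8×10⁻²⁶ ≈ 7720 rad/s.

ω ≈ 7720 rad/s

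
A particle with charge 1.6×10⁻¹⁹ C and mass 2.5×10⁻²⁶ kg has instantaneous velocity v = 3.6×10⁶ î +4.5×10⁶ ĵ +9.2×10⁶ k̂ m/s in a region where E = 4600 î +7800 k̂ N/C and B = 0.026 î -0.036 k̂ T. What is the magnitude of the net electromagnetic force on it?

v×B = (-1.62×10⁵, 3.69×10⁵, -1.17×10⁵) N/C.
E + v×B = (-1.57×10⁵, 3.69×10⁵, -1.09×10⁵) N/C.
F = q(E + v×B) = (1.6×10⁻¹⁹ C)·(-1.57×10⁵, 3.69×10⁵, -1.09×10⁵) = (-2.52×10⁻¹⁴, 5.90×10⁻¹⁴, -1.75×10⁻¹⁴) N.
|F| = 6.65×10⁻¹⁴ N.

|F| ≈ 6.65×10⁻¹⁴ N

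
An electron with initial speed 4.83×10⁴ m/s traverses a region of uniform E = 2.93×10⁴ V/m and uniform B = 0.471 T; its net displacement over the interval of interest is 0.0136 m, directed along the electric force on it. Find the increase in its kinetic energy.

The magnetic force is always ⟂ v and does no work; only the electric force changes KE.
ΔKE = F_E · d = |q|E d = (1.602×10⁻¹⁹)(2.93×10⁴)(0.0136) ≈ 6.38×10⁻¹⁷ J.

ΔKE ≈ 6.38×10⁻¹⁷ J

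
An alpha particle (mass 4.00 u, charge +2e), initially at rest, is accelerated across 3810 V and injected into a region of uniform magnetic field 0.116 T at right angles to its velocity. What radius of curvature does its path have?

Acceleration: |q|V = ½mv² ⇒ v = √(2|q|V/m) = √(2·3.204×10⁻¹⁹·3810/6.644×10⁻²⁷) ≈ 6.062×10⁵ m/s.
In the field: r = mv/(|q|B) = (6.644×10⁻²⁷)(6.062×10⁵)/((3.204×10⁻¹⁹)(0.116)) ≈ 0.108 m.

r ≈ 0.108 m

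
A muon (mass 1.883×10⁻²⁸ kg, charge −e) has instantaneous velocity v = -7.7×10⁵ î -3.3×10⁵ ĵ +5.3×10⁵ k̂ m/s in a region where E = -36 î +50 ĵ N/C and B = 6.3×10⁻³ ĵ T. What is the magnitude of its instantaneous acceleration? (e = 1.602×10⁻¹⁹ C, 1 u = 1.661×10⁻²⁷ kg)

v×B = (-3340, 0, -4850) N/C.
E + v×B = (-3380, 50.0, -4850) N/C.
F = q(E + v×B) = (−1.602×10⁻¹⁹ C)·(-3380, 50.0, -4850) = (5.41×10⁻¹⁶, -8.01×10⁻¹⁸, 7.77×10⁻¹⁶) N.
|a| = |F|/m = 9.467×10⁻¹⁶/1.883×10⁻²⁸ ≈ 5.03×10¹² m/s².

|a| ≈ 5.03×10¹² m/s²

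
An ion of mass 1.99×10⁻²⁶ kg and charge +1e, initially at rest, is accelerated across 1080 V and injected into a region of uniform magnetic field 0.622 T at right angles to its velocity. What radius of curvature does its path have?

r ≈ 0.0263 m

Acceleration: |q|V = ½mv² ⇒ v = √(2|q|V/m) = √(2·1.602×10⁻¹⁹·1080/1.99×10⁻²⁶) ≈ 1.319×10⁵ m/s.
In the field: r = mv/(|q|B) = (1.99×10⁻²⁶)(1.319×10⁵)/((1.602×10⁻¹⁹)(0.622)) ≈ 0.0263 m.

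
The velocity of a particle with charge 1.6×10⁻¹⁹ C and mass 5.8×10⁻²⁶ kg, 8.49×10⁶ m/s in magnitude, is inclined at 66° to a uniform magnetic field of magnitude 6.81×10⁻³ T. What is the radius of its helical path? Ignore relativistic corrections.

r ≈ 413 m

v⊥ = v sinθ = 8.49×10⁶·sin66° ≈ 7.756×10⁶ m/s.
r = m v⊥/(|q|B) = (5.8×10⁻²⁶)(7.756×10⁶)/((1.6×10⁻¹⁹)(6.81×10⁻³)) ≈ 413 m.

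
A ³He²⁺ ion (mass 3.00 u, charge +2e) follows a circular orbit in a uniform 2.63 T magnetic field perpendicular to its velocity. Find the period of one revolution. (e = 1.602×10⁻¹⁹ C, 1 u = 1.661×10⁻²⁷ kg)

The cyclotron period depends only on m, q, B: T = 2πm/(|q|B).
T = 2π(4.983×10⁻²⁷)/((3.204×10⁻¹⁹)(2.63)) ≈ 3.72×10⁻⁸ s.

T ≈ 3.72×10⁻⁸ s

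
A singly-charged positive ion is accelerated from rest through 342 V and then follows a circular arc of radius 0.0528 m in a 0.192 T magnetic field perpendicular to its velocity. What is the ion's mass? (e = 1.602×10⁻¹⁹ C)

Combine |q|V = ½mv² and r = mv/(|q|B): eliminate v to get m = qB²r²/(2V).
m = (1.602×10⁻¹⁹)(0.192)²(0.0528)²/(2·342) ≈ 2.41×10⁻²⁶ kg.

m ≈ 2.41×10⁻²⁶ kg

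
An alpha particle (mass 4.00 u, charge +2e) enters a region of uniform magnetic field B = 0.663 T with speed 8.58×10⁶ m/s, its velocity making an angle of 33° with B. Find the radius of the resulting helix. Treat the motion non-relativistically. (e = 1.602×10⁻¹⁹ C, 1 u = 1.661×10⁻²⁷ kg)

v⊥ = v sinθ = 8.58×10⁶·sin33° ≈ 4.673×10⁶ m/s.
r = m v⊥/(|q|B) = (6.644×10⁻²⁷)(4.673×10⁶)/((3.204×10⁻¹⁹)(0.663)) ≈ 0.146 m.

r ≈ 0.146 m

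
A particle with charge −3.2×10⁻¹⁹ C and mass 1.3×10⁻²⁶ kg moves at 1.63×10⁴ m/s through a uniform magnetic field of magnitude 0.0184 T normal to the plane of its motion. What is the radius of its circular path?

The magnetic force provides the centripetal force: |q|vB = mv²/r.
r = mv/(|q|B) = (1.3×10⁻²⁶)(1.63×10⁴)/((3.2×10⁻¹⁹)(0.0184)) ≈ 0.0360 m.

r ≈ 0.0360 m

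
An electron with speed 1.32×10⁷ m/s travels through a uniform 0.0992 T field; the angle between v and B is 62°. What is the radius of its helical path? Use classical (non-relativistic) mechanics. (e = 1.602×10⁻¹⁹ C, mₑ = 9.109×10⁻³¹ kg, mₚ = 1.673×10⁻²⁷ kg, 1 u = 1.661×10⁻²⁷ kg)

r ≈ 6.68×10⁻⁴ m

v⊥ = v sinθ = 1.32×10⁷·sin62° ≈ 1.165×10⁷ m/s.
r = m v⊥/(|q|B) = (9.109×10⁻³¹)(1.165×10⁷)/((1.602×10⁻¹⁹)(0.0992)) ≈ 6.68×10⁻⁴ m.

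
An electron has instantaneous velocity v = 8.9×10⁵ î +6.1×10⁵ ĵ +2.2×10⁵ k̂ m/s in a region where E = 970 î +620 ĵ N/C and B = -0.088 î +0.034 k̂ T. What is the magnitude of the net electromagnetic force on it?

v×B = (2.07×10⁴, -4.96×10⁴, 5.37×10⁴) N/C.
E + v×B = (2.17×10⁴, -4.90×10⁴, 5.37×10⁴) N/C.
F = q(E + v×B) = (−1.602×10⁻¹⁹ C)·(2.17×10⁴, -4.90×10⁴, 5.37×10⁴) = (-3.48×10⁻¹⁵, 7.85×10⁻¹⁵, -8.60×10⁻¹⁵) N.
|F| = 1.22×10⁻¹⁴ N.

|F| ≈ 1.22×10⁻¹⁴ N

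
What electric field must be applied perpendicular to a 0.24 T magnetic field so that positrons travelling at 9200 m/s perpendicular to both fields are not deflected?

For straight-line motion qE = qvB, so E = vB.
E = 9200 × 0.24 = 2200 V/m.

E = 2200 V/m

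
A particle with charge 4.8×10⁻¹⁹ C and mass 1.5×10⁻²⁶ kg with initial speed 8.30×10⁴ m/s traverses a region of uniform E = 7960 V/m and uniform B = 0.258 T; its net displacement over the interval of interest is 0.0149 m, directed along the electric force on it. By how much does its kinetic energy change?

The magnetic force is always ⟂ v and does no work; only the electric force changes KE.
ΔKE = F_E · d = |q|E d = (4.8×10⁻¹⁹)(7960)(0.0149) ≈ 5.69×10⁻¹⁷ J.

ΔKE ≈ 5.69×10⁻¹⁷ J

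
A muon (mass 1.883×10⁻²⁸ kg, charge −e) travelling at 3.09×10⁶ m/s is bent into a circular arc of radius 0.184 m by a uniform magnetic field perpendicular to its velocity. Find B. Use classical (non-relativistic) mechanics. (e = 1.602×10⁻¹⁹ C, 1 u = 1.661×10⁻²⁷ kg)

B ≈ 0.0197 T

From |q|vB = mv²/r, B = mv/(|q|r).
B = (1.883×10⁻²⁸)(3.09×10⁶)/((1.602×10⁻¹⁹)(0.184)) ≈ 0.0197 T.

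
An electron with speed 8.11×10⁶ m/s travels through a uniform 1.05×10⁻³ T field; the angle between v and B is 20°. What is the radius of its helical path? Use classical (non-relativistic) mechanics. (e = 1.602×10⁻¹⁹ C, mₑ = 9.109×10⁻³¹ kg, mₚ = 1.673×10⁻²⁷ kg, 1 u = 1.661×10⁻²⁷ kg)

r ≈ 0.0150 m

v⊥ = v sinθ = 8.11×10⁶·sin20° ≈ 2.774×10⁶ m/s.
r = m v⊥/(|q|B) = (9.109×10⁻³¹)(2.774×10⁶)/((1.602×10⁻¹⁹)(1.05×10⁻³)) ≈ 0.0150 m.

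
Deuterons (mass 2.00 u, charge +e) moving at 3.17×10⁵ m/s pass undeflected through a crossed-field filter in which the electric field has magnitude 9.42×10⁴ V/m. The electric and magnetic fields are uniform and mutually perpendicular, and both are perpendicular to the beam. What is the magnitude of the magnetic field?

B = 0.297 T

Balance of forces in the selector: qE = qvB ⇒ B = E/v.
B = 9.42×10⁴/3.17×10⁵ = 0.297 T.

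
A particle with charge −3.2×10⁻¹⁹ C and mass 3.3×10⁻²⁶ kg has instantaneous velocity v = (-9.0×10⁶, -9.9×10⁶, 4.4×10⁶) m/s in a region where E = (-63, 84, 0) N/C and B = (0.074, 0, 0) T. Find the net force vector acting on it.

v×B = (0, 3.26×10⁵, 7.33×10⁵) N/C.
E + v×B = (-63.0, 3.26×10⁵, 7.33×10⁵) N/C.
F = q(E + v×B) = (−3.2×10⁻¹⁹ C)·(-63.0, 3.26×10⁵, 7.33×10⁵) = (2.02×10⁻¹⁷, -1.04×10⁻¹³, -2.34×10⁻¹³) N.

F ≈ (2.02×10⁻¹⁷, -1.04×10⁻¹³, -2.34×10⁻¹³) N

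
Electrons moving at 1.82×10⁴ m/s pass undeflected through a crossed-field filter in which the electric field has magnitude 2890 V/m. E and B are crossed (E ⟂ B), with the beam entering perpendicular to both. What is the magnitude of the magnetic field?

Balance of forces in the selector: qE = qvB ⇒ B = E/v.
B = 2890/1.82×10⁴ = 0.159 T.

B = 0.159 T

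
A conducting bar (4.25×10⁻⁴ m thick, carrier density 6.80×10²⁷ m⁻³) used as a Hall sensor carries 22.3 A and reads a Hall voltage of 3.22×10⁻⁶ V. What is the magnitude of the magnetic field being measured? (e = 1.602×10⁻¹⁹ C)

B ≈ 0.0669 T

From V_H = IB/(n e t), B = V_H n e t / I.
B = (3.22×10⁻⁶)(6.80×10²⁷)(1.602×10⁻¹⁹)(4.25×10⁻⁴)/22.3 ≈ 0.0669 T.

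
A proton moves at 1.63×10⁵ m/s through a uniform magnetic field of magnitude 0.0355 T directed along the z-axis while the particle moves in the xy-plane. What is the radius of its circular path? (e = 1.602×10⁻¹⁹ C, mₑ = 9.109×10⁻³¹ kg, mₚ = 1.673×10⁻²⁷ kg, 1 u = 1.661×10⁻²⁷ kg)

The magnetic force provides the centripetal force: |q|vB = mv²/r.
r = mv/(|q|B) = (1.673×10⁻²⁷)(1.63×10⁵)/((1.602×10⁻¹⁹)(0.0355)) ≈ 0.0480 m.

r ≈ 0.0480 m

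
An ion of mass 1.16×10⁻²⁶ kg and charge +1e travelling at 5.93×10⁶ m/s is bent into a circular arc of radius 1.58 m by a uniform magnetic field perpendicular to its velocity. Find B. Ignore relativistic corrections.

From |q|vB = mv²/r, B = mv/(|q|r).
B = (1.16×10⁻²⁶)(5.93×10⁶)/((1.602×10⁻¹⁹)(1.58)) ≈ 0.272 T.

B ≈ 0.272 T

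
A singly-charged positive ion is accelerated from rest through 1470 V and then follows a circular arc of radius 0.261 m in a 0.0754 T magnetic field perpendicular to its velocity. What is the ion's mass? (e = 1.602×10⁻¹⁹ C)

m ≈ 2.11×10⁻²⁶ kg

Combine |q|V = ½mv² and r = mv/(|q|B): eliminate v to get m = qB²r²/(2V).
m = (1.602×10⁻¹⁹)(0.0754)²(0.261)²/(2·1470) ≈ 2.11×10⁻²⁶ kg.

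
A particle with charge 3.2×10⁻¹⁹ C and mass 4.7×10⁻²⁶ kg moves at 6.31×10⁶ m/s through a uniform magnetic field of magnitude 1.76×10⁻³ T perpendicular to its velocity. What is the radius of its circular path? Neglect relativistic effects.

The magnetic force provides the centripetal force: |q|vB = mv²/r.
r = mv/(|q|B) = (4.7×10⁻²⁶)(6.31×10⁶)/((3.2×10⁻¹⁹)(1.76×10⁻³)) ≈ 527 m.

r ≈ 527 m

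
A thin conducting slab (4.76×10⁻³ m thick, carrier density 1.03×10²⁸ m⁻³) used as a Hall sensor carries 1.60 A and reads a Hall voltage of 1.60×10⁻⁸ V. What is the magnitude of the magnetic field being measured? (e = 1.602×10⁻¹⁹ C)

B ≈ 0.0785 T

From V_H = IB/(n e t), B = V_H n e t / I.
B = (1.60×10⁻⁸)(1.03×10²⁸)(1.602×10⁻¹⁹)(4.76×10⁻³)/1.60 ≈ 0.0785 T.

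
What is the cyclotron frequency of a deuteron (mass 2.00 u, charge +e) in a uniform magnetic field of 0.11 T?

f = |q|B/(2πm).
f = (1.602×10⁻¹⁹)(0.11)/(2π·3.322×10⁻²⁷) ≈ 8.4×10⁵ Hz.

f ≈ 8.4×10⁵ Hz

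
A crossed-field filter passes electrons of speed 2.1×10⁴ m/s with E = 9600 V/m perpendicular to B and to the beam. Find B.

Balance of forces in the selector: qE = qvB ⇒ B = E/v.
B = 9600/2.1×10⁴ = 0.46 T.

B = 0.46 T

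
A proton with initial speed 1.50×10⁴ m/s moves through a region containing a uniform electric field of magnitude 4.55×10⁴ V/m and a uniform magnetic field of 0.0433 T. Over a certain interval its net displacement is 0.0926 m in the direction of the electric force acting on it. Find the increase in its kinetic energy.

ΔKE ≈ 6.75×10⁻¹⁶ J

The magnetic force is always ⟂ v and does no work; only the electric force changes KE.
ΔKE = F_E · d = |q|E d = (1.602×10⁻¹⁹)(4.55×10⁴)(0.0926) ≈ 6.75×10⁻¹⁶ J.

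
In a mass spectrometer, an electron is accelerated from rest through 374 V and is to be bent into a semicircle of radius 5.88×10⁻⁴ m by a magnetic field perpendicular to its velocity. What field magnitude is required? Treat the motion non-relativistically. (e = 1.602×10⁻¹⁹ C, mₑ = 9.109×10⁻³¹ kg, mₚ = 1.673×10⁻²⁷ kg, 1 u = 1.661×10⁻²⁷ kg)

v = √(2|q|V/m) = √(2·1.602×10⁻¹⁹·374/9.109×10⁻³¹) ≈ 1.147×10⁷ m/s.
B = mv/(|q|r) = (9.109×10⁻³¹)(1.147×10⁷)/((1.602×10⁻¹⁹)(5.88×10⁻⁴)) ≈ 0.111 T.

B ≈ 0.111 T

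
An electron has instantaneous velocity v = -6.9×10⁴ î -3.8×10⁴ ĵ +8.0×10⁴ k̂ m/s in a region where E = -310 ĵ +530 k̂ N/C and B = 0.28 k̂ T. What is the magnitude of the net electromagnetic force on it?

|F| ≈ 3.49×10⁻¹⁵ N

v×B = (-1.06×10⁴, 1.93×10⁴, 0) N/C.
E + v×B = (-1.06×10⁴, 1.90×10⁴, 530) N/C.
F = q(E + v×B) = (−1.602×10⁻¹⁹ C)·(-1.06×10⁴, 1.90×10⁴, 530) = (1.70×10⁻¹⁵, -3.05×10⁻¹⁵, -8.49×10⁻¹⁷) N.
|F| = 3.49×10⁻¹⁵ N.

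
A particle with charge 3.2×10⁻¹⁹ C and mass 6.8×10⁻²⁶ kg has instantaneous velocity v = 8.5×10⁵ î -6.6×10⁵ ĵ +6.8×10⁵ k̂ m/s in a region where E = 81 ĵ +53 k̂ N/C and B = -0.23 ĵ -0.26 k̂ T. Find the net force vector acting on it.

v×B = (3.28×10⁵, 2.21×10⁵, -1.96×10⁵) N/C.
E + v×B = (3.28×10⁵, 2.21×10⁵, -1.95×10⁵) N/C.
F = q(E + v×B) = (3.2×10⁻¹⁹ C)·(3.28×10⁵, 2.21×10⁵, -1.95×10⁵) = (1.05×10⁻¹³, 7.07×10⁻¹⁴, -6.25×10⁻¹⁴) N.

F ≈ (1.05×10⁻¹³, 7.07×10⁻¹⁴, -6.25×10⁻¹⁴) N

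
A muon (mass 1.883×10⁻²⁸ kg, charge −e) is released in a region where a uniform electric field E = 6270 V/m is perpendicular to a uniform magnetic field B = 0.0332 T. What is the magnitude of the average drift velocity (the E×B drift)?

v_d ≈ 1.89×10⁵ m/s

In crossed fields the guiding centre drifts at v_d = |E×B|/B² = E/B, independent of charge and mass.
v_d = 6270/0.0332 = 1.89×10⁵ m/s.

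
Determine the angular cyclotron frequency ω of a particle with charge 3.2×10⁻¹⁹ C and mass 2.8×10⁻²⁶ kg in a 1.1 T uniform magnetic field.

ω ≈ 1.3×10⁷ rad/s

ω = |q|B/m.
ω = (3.2×10⁻¹⁹)(1.1)/2.8×10⁻²⁶ ≈ 1.3×10⁷ rad/s.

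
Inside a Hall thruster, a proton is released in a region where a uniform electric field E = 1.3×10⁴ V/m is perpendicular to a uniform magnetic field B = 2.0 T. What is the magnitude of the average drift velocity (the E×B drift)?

The steady drift has the magnetic force balancing the electric force, so v_d = E/B.
v_d = 1.3×10⁴/2.0 = 6500 m/s.

v_d ≈ 6500 m/s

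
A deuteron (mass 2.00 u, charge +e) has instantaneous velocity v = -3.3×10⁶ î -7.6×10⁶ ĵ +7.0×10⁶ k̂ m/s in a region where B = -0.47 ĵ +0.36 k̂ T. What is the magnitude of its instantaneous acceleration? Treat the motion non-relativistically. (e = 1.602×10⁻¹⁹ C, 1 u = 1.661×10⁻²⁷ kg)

|a| ≈ 9.79×10¹³ m/s²

v×B = (5.54×10⁵, 1.19×10⁶, 1.55×10⁶) N/C.
F = q v×B = (1.602×10⁻¹⁹ C)·(5.54×10⁵, 1.19×10⁶, 1.55×10⁶) = (8.88×10⁻¹⁴, 1.90×10⁻¹³, 2.48×10⁻¹³) N.
|a| = |F|/m = 3.253×10⁻¹³/3.322×10⁻²⁷ ≈ 9.79×10¹³ m/s².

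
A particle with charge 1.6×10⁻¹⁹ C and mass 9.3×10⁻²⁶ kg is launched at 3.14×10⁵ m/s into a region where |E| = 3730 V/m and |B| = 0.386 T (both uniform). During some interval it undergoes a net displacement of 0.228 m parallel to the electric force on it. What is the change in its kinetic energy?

The magnetic force is always ⟂ v and does no work; only the electric force changes KE.
ΔKE = F_E · d = |q|E d = (1.6×10⁻¹⁹)(3730)(0.228) ≈ 1.36×10⁻¹⁶ J.

ΔKE ≈ 1.36×10⁻¹⁶ J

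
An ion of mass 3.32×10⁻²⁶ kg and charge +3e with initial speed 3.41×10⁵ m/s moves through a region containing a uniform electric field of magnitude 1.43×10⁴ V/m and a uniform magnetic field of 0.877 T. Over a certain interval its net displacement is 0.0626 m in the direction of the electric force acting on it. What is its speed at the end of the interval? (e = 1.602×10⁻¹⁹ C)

B does no work; ΔKE = |q|E d.
½mv_f² = ½mv₀² + |q|Ed = ½(3.32×10⁻²⁶)(3.41×10⁵)² + (4.806×10⁻¹⁹)(1.43×10⁴)(0.0626) ≈ 1.930×10⁻¹⁵ J + 4.302×10⁻¹⁶ J ≈ 2.360×10⁻¹⁵ J.
v_f = √(2·2.360×10⁻¹⁵/3.32×10⁻²⁶) ≈ 3.77×10⁵ m/s.

v_f ≈ 3.77×10⁵ m/s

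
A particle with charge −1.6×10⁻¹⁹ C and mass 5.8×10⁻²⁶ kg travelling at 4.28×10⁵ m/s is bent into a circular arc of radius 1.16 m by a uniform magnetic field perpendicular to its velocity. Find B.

From |q|vB = mv²/r, B = mv/(|q|r).
B = (5.8×10⁻²⁶)(4.28×10⁵)/((1.6×10⁻¹⁹)(1.16)) ≈ 0.134 T.

B ≈ 0.134 T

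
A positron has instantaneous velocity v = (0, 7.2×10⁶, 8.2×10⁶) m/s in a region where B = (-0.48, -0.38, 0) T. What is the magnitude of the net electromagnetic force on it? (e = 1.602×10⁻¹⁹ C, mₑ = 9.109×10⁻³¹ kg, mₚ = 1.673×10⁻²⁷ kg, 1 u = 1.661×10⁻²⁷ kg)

v×B = (3.12×10⁶, -3.94×10⁶, 3.46×10⁶) N/C.
F = q v×B = (1.602×10⁻¹⁹ C)·(3.12×10⁶, -3.94×10⁶, 3.46×10⁶) = (4.99×10⁻¹³, -6.31×10⁻¹³, 5.54×10⁻¹³) N.
|F| = 9.76×10⁻¹³ N.

|F| ≈ 9.76×10⁻¹³ N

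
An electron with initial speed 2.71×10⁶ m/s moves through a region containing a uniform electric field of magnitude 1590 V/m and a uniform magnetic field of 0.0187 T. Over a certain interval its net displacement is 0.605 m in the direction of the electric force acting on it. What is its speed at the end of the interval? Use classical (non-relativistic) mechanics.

v_f ≈ 1.86×10⁷ m/s

B does no work; ΔKE = |q|E d.
½mv_f² = ½mv₀² + |q|Ed = ½(9.109×10⁻³¹)(2.71×10⁶)² + (1.602×10⁻¹⁹)(1590)(0.605) ≈ 3.345×10⁻¹⁸ J + 1.541×10⁻¹⁶ J ≈ 1.574×10⁻¹⁶ J.
v_f = √(2·1.574×10⁻¹⁶/9.109×10⁻³¹) ≈ 1.86×10⁷ m/s.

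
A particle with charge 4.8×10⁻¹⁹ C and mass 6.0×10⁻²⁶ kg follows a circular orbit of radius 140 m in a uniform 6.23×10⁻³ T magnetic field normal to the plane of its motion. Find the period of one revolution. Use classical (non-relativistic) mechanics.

T ≈ 1.26×10⁻⁴ s

The cyclotron period depends only on m, q, B: T = 2πm/(|q|B).
T = 2π(6.0×10⁻²⁶)/((4.8×10⁻¹⁹)(6.23×10⁻³)) ≈ 1.26×10⁻⁴ s.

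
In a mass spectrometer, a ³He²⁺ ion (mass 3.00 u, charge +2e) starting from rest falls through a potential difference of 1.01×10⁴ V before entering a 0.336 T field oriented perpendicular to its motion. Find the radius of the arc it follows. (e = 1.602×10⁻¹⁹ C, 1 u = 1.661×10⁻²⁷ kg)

Acceleration: |q|V = ½mv² ⇒ v = √(2|q|V/m) = √(2·3.204×10⁻¹⁹·1.01×10⁴/4.983×10⁻²⁷) ≈ 1.140×10⁶ m/s.
In the field: r = mv/(|q|B) = (4.983×10⁻²⁷)(1.140×10⁶)/((3.204×10⁻¹⁹)(0.336)) ≈ 0.0528 m.

r ≈ 0.0528 m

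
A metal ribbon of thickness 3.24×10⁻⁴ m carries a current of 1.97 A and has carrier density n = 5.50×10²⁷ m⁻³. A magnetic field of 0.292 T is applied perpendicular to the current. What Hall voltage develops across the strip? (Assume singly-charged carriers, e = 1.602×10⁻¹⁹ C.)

V_H ≈ 2.02×10⁻⁶ V

V_H = IB/(n e t).
V_H = (1.97)(0.292)/((5.50×10²⁷)(1.602×10⁻¹⁹)(3.24×10⁻⁴)) ≈ 2.02×10⁻⁶ V.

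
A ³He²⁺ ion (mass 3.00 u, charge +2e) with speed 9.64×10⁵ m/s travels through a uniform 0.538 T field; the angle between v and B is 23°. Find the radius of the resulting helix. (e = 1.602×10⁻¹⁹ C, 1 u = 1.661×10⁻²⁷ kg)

v⊥ = v sinθ = 9.64×10⁵·sin23° ≈ 3.767×10⁵ m/s.
r = m v⊥/(|q|B) = (4.983×10⁻²⁷)(3.767×10⁵)/((3.204×10⁻¹⁹)(0.538)) ≈ 0.0109 m.

r ≈ 0.0109 m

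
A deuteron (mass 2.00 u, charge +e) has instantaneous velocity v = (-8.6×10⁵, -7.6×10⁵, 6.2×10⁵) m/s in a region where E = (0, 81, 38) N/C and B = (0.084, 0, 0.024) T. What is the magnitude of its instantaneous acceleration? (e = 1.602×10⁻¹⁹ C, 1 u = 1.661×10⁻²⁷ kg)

v×B = (-1.82×10⁴, 7.27×10⁴, 6.38×10⁴) N/C.
E + v×B = (-1.82×10⁴, 7.28×10⁴, 6.39×10⁴) N/C.
F = q(E + v×B) = (1.602×10⁻¹⁹ C)·(-1.82×10⁴, 7.28×10⁴, 6.39×10⁴) = (-2.92×10⁻¹⁵, 1.17×10⁻¹⁴, 1.02×10⁻¹⁴) N.
|a| = |F|/m = 1.579×10⁻¹⁴/3.322×10⁻²⁷ ≈ 4.75×10¹² m/s².

|a| ≈ 4.75×10¹² m/s²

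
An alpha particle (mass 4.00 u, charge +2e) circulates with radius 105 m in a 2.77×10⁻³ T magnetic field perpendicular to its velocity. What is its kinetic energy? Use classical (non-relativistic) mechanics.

KE ≈ 4.08×10⁶ eV

v = |q|Br/m, then KE = ½mv² = (qBr)²/(2m).
v = (3.204×10⁻¹⁹)(2.77×10⁻³)(105)/6.644×10⁻²⁷ ≈ 1.403×10⁷ m/s.
KE = ½(6.644×10⁻²⁷)(1.403×10⁷)² ≈ 6.54×10⁻¹³ J = 4.08×10⁶ eV.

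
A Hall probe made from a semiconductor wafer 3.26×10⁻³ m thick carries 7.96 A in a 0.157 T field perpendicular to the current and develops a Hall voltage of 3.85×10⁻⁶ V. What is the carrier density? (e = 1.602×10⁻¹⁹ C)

From V_H = IB/(n e t), n = IB/(V_H e t).
n = (7.96)(0.157)/((3.85×10⁻⁶)(1.602×10⁻¹⁹)(3.26×10⁻³)) ≈ 6.22×10²⁶ m⁻³.

n ≈ 6.22×10²⁶ m⁻³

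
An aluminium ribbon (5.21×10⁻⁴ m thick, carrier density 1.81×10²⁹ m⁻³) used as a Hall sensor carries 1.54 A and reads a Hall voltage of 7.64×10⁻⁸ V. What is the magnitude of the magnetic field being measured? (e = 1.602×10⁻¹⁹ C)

B ≈ 0.749 T

From V_H = IB/(n e t), B = V_H n e t / I.
B = (7.64×10⁻⁸)(1.81×10²⁹)(1.602×10⁻¹⁹)(5.21×10⁻⁴)/1.54 ≈ 0.749 T.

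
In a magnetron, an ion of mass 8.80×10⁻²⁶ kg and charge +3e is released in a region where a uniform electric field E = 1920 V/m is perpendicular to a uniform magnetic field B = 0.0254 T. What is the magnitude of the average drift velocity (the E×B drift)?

v_d ≈ 7.56×10⁴ m/s

In crossed fields the guiding centre drifts at v_d = |E×B|/B² = E/B, independent of charge and mass.
v_d = 1920/0.0254 = 7.56×10⁴ m/s.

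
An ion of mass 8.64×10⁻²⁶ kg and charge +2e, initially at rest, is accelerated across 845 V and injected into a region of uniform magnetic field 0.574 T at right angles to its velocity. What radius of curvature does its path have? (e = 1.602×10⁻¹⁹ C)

Acceleration: |q|V = ½mv² ⇒ v = √(2|q|V/m) = √(2·3.204×10⁻¹⁹·845/8.64×10⁻²⁶) ≈ 7.916×10⁴ m/s.
In the field: r = mv/(|q|B) = (8.64×10⁻²⁶)(7.916×10⁴)/((3.204×10⁻¹⁹)(0.574)) ≈ 0.0372 m.

r ≈ 0.0372 m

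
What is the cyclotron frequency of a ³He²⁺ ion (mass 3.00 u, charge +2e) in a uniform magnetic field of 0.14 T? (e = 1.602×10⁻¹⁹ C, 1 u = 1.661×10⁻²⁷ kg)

f ≈ 1.4×10⁶ Hz

f = |q|B/(2πm).
f = (3.204×10⁻¹⁹)(0.14)/(2π·4.983×10⁻²⁷) ≈ 1.4×10⁶ Hz.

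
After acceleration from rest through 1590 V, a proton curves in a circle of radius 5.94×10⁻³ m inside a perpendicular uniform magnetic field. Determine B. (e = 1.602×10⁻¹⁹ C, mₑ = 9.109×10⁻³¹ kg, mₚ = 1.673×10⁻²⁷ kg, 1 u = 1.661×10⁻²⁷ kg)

v = √(2|q|V/m) = √(2·1.602×10⁻¹⁹·1590/1.673×10⁻²⁷) ≈ 5.518×10⁵ m/s.
B = mv/(|q|r) = (1.673×10⁻²⁷)(5.518×10⁵)/((1.602×10⁻¹⁹)(5.94×10⁻³)) ≈ 0.970 T.

B ≈ 0.970 T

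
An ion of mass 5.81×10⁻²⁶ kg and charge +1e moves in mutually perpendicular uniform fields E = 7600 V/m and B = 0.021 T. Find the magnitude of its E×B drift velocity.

v_d ≈ 3.6×10⁵ m/s

In crossed fields the guiding centre drifts at v_d = |E×B|/B² = E/B, independent of charge and mass.
v_d = 7600/0.021 = 3.6×10⁵ m/s.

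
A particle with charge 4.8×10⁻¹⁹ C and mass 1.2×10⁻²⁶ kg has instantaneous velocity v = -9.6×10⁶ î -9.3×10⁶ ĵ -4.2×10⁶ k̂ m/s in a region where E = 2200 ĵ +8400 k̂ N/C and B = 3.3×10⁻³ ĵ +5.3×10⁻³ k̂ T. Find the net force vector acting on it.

F ≈ (-1.70×10⁻¹⁴, 2.55×10⁻¹⁴, -1.12×10⁻¹⁴) N

v×B = (-3.54×10⁴, 5.09×10⁴, -3.17×10⁴) N/C.
E + v×B = (-3.54×10⁴, 5.31×10⁴, -2.33×10⁴) N/C.
F = q(E + v×B) = (4.8×10⁻¹⁹ C)·(-3.54×10⁴, 5.31×10⁴, -2.33×10⁴) = (-1.70×10⁻¹⁴, 2.55×10⁻¹⁴, -1.12×10⁻¹⁴) N.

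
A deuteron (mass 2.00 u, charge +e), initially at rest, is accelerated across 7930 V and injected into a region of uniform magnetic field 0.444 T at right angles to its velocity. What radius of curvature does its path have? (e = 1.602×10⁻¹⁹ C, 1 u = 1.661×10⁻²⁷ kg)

r ≈ 0.0408 m

Acceleration: |q|V = ½mv² ⇒ v = √(2|q|V/m) = √(2·1.602×10⁻¹⁹·7930/3.322×10⁻²⁷) ≈ 8.745×10⁵ m/s.
In the field: r = mv/(|q|B) = (3.322×10⁻²⁷)(8.745×10⁵)/((1.602×10⁻¹⁹)(0.444)) ≈ 0.0408 m.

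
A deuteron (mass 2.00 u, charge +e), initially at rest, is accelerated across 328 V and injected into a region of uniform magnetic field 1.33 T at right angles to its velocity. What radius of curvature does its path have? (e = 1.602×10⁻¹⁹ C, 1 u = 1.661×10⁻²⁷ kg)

Acceleration: |q|V = ½mv² ⇒ v = √(2|q|V/m) = √(2·1.602×10⁻¹⁹·328/3.322×10⁻²⁷) ≈ 1.779×10⁵ m/s.
In the field: r = mv/(|q|B) = (3.322×10⁻²⁷)(1.779×10⁵)/((1.602×10⁻¹⁹)(1.33)) ≈ 2.77×10⁻³ m.

r ≈ 2.77×10⁻³ m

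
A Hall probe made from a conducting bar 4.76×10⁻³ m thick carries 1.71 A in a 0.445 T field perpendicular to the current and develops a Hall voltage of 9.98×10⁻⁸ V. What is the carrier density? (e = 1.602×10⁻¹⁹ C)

n ≈ 1.00×10²⁸ m⁻³

From V_H = IB/(n e t), n = IB/(V_H e t).
n = (1.71)(0.445)/((9.98×10⁻⁸)(1.602×10⁻¹⁹)(4.76×10⁻³)) ≈ 1.00×10²⁸ m⁻³.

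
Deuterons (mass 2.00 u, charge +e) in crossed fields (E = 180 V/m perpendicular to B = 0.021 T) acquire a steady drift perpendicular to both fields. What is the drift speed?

In crossed fields the guiding centre drifts at v_d = |E×B|/B² = E/B, independent of charge and mass.
v_d = 180/0.021 = 8600 m/s.

v_d ≈ 8600 m/s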